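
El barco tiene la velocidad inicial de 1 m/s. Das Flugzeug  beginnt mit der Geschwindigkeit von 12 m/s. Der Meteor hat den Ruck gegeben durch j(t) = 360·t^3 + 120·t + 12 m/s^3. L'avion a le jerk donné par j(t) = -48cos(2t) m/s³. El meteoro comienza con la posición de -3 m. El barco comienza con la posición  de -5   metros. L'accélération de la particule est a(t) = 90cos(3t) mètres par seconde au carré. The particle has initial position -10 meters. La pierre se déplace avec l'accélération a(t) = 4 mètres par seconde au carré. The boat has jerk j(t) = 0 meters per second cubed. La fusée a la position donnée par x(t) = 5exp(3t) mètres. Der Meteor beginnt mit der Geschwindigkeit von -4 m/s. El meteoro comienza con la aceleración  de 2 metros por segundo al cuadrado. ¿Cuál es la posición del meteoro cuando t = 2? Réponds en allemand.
Wir müssen das Integral unserer Gleichung für den Ruck j(t) = 360·t^3 + 120·t + 12 3-mal finden. Mit ∫j(t)dt und Anwendung von a(0) = 2, finden wir a(t) = 90·t^4 + 60·t^2 + 12·t + 2. Mit ∫a(t)dt und Anwendung von v(0) = -4, finden wir v(t) = 18·t^5 + 20·t^3 + 6·t^2 + 2·t - 4. Mit ∫v(t)dt und Anwendung von x(0) = -3, finden wir x(t) = 3·t^6 + 5·t^4 + 2·t^3 + t^2 - 4·t - 3. Mit x(t) = 3·t^6 + 5·t^4 + 2·t^3 + t^2 - 4·t - 3 und Einsetzen von t = 2, finden wir x = 281.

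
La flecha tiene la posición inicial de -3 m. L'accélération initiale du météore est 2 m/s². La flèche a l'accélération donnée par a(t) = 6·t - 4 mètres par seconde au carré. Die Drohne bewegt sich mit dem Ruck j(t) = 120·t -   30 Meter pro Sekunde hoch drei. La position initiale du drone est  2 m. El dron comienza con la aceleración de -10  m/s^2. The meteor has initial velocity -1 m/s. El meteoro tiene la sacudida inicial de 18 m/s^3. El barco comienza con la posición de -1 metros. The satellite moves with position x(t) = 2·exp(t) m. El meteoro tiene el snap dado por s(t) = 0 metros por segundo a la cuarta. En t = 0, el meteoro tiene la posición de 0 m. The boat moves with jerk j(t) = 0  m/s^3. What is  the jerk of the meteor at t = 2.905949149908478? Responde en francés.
Nous devons trouver l'intégrale de notre équation du snap s(t) = 0 1 fois. La primitive du snap est le jerk. En utilisant j(0) = 18, nous obtenons j(t) = 18. De l'équation du jerk j(t) = 18, nous substituons t = 2.905949149908478 pour obtenir j = 18.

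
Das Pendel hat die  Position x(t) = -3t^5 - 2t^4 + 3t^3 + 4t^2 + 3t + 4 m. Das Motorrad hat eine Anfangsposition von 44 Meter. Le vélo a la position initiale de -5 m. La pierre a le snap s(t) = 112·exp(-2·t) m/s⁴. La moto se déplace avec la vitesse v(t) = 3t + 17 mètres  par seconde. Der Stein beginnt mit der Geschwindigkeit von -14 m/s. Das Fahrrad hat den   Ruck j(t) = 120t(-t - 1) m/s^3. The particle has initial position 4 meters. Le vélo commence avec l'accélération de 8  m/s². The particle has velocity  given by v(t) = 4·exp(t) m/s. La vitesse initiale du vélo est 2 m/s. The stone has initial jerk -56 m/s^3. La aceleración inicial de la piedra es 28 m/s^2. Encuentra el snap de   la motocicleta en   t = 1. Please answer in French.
En partant de la vitesse v(t) = 3·t + 17, nous prenons 3 dérivées. La dérivée de la vitesse donne l'accélération: a(t) = 3. En dérivant l'accélération, nous obtenons le jerk: j(t) = 0. La dérivée du jerk donne le snap: s(t) = 0. De l'équation du snap s(t) = 0, nous substituons t = 1 pour obtenir s = 0.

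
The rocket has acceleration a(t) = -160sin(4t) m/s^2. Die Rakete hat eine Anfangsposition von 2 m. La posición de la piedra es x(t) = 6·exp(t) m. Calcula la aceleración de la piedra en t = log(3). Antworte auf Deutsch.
Ausgehend von der Position x(t) = 6·exp(t), nehmen wir 2 Ableitungen. Die Ableitung von der Position ergibt die Geschwindigkeit: v(t) = 6·exp(t). Mit d/dt von v(t) finden wir a(t) = 6·exp(t). Aus der Gleichung für die Beschleunigung a(t) = 6·exp(t), setzen wir t = log(3) ein und erhalten a = 18.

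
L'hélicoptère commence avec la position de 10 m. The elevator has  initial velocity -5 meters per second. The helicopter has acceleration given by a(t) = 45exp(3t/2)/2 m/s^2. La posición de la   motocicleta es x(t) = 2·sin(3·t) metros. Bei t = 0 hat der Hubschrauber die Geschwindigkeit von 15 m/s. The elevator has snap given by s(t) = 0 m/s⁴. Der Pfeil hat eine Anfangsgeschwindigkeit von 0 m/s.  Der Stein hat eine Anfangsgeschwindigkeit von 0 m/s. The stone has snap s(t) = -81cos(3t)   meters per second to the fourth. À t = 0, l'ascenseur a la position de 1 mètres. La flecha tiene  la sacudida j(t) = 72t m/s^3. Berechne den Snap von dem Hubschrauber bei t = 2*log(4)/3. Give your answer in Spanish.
Debemos derivar nuestra ecuación de la aceleración a(t) = 45·exp(3·t/2)/2 2 veces. La derivada de la aceleración da la sacudida: j(t) = 135·exp(3·t/2)/4. Tomando d/dt de j(t), encontramos s(t) = 405·exp(3·t/2)/8. Usando s(t) = 405·exp(3·t/2)/8 y sustituyendo t = 2*log(4)/3, encontramos s = 405/2.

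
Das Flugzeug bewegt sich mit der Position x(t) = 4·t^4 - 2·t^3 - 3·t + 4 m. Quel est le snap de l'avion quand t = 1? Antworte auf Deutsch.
Ausgehend von der Position x(t) = 4·t^4 - 2·t^3 - 3·t + 4, nehmen wir 4 Ableitungen. Mit d/dt von x(t) finden wir v(t) = 16·t^3 - 6·t^2 - 3. Die Ableitung von der Geschwindigkeit ergibt die Beschleunigung: a(t) = 48·t^2 - 12·t. Mit d/dt von a(t) finden wir j(t) = 96·t - 12. Die Ableitung von dem Ruck ergibt den Snap: s(t) = 96. Wir haben den Snap s(t) = 96. Durch Einsetzen von t = 1: s(1) = 96.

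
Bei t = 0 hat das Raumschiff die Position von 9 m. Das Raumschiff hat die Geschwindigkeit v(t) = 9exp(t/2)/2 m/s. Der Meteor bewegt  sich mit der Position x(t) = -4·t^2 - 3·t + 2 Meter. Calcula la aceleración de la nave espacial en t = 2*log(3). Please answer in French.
Pour résoudre ceci, nous devons prendre 1 dérivée de notre équation de la vitesse v(t) = 9·exp(t/2)/2. En dérivant la vitesse, nous obtenons l'accélération: a(t) = 9·exp(t/2)/4. De l'équation de l'accélération a(t) = 9·exp(t/2)/4, nous substituons t = 2*log(3) pour obtenir a = 27/4.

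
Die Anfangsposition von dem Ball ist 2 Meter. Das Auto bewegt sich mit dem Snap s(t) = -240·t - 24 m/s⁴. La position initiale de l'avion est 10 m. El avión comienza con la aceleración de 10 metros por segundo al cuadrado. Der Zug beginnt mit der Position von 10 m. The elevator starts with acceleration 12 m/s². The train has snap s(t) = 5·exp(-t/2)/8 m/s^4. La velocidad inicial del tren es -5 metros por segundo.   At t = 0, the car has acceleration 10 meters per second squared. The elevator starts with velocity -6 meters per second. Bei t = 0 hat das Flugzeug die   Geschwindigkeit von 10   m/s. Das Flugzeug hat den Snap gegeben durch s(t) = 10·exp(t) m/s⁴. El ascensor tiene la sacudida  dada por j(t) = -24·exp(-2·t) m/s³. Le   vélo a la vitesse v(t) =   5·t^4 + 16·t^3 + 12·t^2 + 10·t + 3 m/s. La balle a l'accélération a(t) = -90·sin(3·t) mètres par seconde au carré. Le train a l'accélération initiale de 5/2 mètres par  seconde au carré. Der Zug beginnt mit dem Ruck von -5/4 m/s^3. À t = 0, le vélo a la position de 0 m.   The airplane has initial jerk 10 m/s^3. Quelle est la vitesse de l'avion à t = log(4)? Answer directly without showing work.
v(log(4)) = 40.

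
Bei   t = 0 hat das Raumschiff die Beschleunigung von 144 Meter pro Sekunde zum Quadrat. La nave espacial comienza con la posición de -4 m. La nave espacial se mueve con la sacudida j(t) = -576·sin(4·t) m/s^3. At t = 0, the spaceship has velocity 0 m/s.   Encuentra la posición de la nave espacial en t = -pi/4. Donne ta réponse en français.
En partant du jerk j(t) = -576·sin(4·t), nous prenons 3 intégrales. L'intégrale du jerk, avec a(0) = 144, donne l'accélération: a(t) = 144·cos(4·t). En intégrant l'accélération et en utilisant la condition initiale v(0) = 0, nous obtenons v(t) = 36·sin(4·t). En intégrant la vitesse et en utilisant la condition initiale x(0) = -4, nous obtenons x(t) = 5 - 9·cos(4·t). En utilisant x(t) = 5 - 9·cos(4·t) et en substituant t = -pi/4, nous trouvons x = 14.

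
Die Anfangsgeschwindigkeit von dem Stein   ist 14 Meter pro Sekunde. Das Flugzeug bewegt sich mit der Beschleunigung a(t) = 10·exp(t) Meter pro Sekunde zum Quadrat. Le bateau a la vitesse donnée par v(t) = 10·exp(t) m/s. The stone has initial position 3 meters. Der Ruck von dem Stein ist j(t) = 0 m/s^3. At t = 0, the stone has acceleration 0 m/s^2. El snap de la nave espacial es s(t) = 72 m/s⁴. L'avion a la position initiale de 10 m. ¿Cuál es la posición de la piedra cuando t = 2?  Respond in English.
We must find the integral of our jerk equation j(t) = 0 3 times. The integral of jerk is acceleration. Using a(0) = 0, we get a(t) = 0. Finding the integral of a(t) and using v(0) = 14: v(t) = 14. The antiderivative of velocity is position. Using x(0) = 3, we get x(t) = 14·t + 3. We have position x(t) = 14·t + 3. Substituting t = 2: x(2) = 31.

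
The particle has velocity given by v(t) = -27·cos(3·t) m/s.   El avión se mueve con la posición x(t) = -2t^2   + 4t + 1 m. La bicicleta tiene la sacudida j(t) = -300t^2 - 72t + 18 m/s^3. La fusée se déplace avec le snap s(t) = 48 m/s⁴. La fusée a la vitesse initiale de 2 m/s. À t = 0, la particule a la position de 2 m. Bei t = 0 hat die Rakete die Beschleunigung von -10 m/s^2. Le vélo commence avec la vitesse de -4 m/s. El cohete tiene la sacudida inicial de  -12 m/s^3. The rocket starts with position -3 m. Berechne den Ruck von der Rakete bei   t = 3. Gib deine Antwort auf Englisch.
Starting from snap s(t) = 48, we take 1 integral. The integral of snap, with j(0) = -12, gives jerk: j(t) = 48·t - 12. We have jerk j(t) = 48·t - 12. Substituting t = 3: j(3) = 132.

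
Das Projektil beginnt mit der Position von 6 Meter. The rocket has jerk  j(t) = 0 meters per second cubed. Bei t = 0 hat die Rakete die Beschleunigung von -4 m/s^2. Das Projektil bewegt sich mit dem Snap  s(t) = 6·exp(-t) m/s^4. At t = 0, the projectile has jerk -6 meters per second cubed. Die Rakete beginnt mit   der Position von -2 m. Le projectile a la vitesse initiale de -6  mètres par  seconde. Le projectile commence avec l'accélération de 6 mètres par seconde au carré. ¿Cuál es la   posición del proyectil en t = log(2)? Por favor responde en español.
Debemos encontrar la integral de nuestra ecuación del snap s(t) = 6·exp(-t) 4 veces. Integrando el snap y usando la condición inicial j(0) = -6, obtenemos j(t) = -6·exp(-t). Integrando la sacudida y usando la condición inicial a(0) = 6, obtenemos a(t) = 6·exp(-t). La integral de la aceleración, con v(0) = -6, da la velocidad: v(t) = -6·exp(-t). Tomando ∫v(t)dt y aplicando x(0) = 6, encontramos x(t) = 6·exp(-t). Tenemos la posición x(t) = 6·exp(-t). Sustituyendo t = log(2): x(log(2)) = 3.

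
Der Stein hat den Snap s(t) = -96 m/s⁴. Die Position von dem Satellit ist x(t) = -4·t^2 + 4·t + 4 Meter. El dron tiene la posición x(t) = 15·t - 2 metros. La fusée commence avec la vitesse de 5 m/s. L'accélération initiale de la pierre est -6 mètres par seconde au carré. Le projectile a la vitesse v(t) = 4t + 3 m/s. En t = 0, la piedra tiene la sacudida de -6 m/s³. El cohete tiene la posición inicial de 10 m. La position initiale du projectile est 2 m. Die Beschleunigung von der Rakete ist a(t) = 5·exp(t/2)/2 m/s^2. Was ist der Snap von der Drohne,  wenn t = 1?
Ausgehend von der Position x(t) = 15·t - 2, nehmen wir 4 Ableitungen. Mit d/dt von x(t) finden wir v(t) = 15. Mit d/dt von v(t) finden wir a(t) = 0. Mit d/dt von a(t) finden wir j(t) = 0. Die Ableitung von dem Ruck ergibt den Snap: s(t) = 0. Wir haben den Snap s(t) = 0. Durch Einsetzen von t = 1: s(1) = 0.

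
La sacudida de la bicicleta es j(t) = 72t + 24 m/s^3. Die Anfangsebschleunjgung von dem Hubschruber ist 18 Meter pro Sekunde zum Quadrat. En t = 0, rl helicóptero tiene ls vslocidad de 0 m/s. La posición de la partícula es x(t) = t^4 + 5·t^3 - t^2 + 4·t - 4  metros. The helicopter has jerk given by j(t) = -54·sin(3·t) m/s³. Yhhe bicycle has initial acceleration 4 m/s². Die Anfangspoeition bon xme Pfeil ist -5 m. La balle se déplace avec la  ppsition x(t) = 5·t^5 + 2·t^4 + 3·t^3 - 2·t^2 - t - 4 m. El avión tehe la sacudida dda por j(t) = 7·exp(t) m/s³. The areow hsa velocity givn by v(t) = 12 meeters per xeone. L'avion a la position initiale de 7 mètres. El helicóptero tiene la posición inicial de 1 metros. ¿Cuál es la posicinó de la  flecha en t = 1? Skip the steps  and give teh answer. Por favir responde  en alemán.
x(1) = 7.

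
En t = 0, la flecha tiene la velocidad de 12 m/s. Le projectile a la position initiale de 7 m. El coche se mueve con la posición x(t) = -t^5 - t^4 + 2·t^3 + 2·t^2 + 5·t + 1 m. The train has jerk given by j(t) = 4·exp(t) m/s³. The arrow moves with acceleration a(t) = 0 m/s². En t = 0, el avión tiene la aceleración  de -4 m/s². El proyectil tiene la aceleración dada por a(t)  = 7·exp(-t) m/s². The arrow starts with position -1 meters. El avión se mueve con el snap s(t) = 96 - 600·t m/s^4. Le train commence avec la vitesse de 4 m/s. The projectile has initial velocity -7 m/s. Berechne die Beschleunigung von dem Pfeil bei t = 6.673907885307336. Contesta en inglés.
Using a(t) = 0 and substituting t = 6.673907885307336, we find a = 0.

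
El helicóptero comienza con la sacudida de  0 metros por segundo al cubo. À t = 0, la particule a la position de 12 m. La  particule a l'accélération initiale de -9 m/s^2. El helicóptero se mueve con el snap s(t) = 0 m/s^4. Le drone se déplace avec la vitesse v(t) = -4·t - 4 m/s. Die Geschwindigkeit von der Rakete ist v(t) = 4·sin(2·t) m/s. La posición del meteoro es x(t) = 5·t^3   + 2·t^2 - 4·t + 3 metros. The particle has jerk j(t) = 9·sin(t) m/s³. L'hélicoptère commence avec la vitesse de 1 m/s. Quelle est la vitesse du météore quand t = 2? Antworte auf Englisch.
To solve this, we need to take 1 derivative of our position equation x(t) = 5·t^3 + 2·t^2 - 4·t + 3. Differentiating position, we get velocity: v(t) = 15·t^2 + 4·t - 4. Using v(t) = 15·t^2 + 4·t - 4 and substituting t = 2, we find v = 64.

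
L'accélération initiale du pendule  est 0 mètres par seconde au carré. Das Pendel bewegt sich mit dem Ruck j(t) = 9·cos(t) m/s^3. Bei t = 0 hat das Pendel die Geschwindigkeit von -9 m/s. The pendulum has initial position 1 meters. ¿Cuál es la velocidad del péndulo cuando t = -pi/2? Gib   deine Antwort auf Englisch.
Starting from jerk j(t) = 9·cos(t), we take 2 antiderivatives. Taking ∫j(t)dt and applying a(0) = 0, we find a(t) = 9·sin(t). Integrating acceleration and using the initial condition v(0) = -9, we get v(t) = -9·cos(t). Using v(t) = -9·cos(t) and substituting t = -pi/2, we find v = 0.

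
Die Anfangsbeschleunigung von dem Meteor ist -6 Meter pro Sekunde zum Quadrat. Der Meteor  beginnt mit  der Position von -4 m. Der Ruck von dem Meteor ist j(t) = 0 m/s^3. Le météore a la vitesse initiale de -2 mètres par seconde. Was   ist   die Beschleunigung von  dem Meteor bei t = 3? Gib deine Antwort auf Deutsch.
Um dies zu lösen, müssen wir 1 Stammfunktion unserer Gleichung für den Ruck j(t) = 0 finden. Das Integral von dem Ruck, mit a(0) = -6, ergibt die Beschleunigung: a(t) = -6. Wir haben die Beschleunigung a(t) = -6. Durch Einsetzen von t = 3: a(3) = -6.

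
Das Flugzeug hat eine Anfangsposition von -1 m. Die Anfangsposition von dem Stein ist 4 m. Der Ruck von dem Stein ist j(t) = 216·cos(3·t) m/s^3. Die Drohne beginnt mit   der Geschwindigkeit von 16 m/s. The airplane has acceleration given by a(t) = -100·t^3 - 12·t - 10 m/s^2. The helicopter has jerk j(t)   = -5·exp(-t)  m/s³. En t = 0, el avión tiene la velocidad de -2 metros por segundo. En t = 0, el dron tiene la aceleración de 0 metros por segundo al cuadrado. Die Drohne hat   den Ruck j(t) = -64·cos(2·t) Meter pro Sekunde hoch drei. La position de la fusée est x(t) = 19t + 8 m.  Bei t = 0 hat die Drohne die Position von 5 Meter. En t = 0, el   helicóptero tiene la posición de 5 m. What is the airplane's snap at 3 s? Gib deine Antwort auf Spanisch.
Para resolver esto, necesitamos tomar 2 derivadas de nuestra ecuación de la aceleración a(t) = -100·t^3 - 12·t - 10. Derivando la aceleración, obtenemos la sacudida: j(t) = -300·t^2 - 12. La derivada de la sacudida da el snap: s(t) = -600·t. Tenemos el snap s(t) = -600·t. Sustituyendo t = 3: s(3) = -1800.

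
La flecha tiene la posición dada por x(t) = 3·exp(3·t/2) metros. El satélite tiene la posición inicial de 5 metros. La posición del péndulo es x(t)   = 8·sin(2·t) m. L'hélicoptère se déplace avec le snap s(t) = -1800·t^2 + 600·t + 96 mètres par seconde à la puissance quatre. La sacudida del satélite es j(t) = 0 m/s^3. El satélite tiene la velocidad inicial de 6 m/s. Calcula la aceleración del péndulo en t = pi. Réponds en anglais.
We must differentiate our position equation x(t) = 8·sin(2·t) 2 times. Taking d/dt of x(t), we find v(t) = 16·cos(2·t). Taking d/dt of v(t), we find a(t) = -32·sin(2·t). We have acceleration a(t) = -32·sin(2·t). Substituting t = pi: a(pi) = 0.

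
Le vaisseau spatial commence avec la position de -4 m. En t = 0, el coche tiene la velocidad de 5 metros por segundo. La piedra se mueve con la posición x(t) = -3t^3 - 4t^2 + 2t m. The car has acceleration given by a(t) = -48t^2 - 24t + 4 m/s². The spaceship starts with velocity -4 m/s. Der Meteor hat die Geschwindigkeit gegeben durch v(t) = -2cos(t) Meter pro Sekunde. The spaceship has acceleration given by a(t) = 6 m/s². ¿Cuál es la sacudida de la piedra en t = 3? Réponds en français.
En partant de la position x(t) = -3·t^3 - 4·t^2 + 2·t, nous prenons 3 dérivées. En dérivant la position, nous obtenons la vitesse: v(t) = -9·t^2 - 8·t + 2. En prenant d/dt de v(t), nous trouvons a(t) = -18·t - 8. En prenant d/dt de a(t), nous trouvons j(t) = -18. En utilisant j(t) = -18 et en substituant t = 3, nous trouvons j = -18.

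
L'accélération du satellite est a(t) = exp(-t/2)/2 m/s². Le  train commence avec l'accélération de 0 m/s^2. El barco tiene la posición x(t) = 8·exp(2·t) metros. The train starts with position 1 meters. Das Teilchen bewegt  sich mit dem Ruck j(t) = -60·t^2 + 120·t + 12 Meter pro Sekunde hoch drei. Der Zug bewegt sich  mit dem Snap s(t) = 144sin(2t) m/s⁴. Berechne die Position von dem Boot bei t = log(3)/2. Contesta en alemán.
Mit x(t) = 8·exp(2·t) und Einsetzen von t = log(3)/2, finden wir x = 24.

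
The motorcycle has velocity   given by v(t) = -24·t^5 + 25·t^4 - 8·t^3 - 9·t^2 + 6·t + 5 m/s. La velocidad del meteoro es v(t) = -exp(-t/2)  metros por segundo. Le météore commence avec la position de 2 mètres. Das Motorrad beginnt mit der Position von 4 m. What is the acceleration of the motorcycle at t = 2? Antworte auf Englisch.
To solve this, we need to take 1 derivative of our velocity equation v(t) = -24·t^5 + 25·t^4 - 8·t^3 - 9·t^2 + 6·t + 5. Differentiating velocity, we get acceleration: a(t) = -120·t^4 + 100·t^3 - 24·t^2 - 18·t + 6. From the given acceleration equation a(t) = -120·t^4 + 100·t^3 - 24·t^2 - 18·t + 6, we substitute t = 2 to get a = -1246.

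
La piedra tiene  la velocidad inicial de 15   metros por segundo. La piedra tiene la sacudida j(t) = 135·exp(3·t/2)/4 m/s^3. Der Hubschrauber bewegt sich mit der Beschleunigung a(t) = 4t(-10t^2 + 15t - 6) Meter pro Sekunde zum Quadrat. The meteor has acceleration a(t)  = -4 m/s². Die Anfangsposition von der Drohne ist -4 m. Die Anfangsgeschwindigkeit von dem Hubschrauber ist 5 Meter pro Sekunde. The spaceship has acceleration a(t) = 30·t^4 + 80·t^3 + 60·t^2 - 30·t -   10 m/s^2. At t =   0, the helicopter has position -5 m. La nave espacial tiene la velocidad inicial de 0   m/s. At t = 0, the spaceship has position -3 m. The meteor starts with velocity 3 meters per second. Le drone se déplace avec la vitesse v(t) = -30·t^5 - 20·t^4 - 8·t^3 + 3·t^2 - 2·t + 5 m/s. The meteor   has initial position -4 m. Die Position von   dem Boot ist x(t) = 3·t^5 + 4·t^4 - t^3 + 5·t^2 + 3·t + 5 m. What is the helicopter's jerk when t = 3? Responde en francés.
Nous devons dériver notre équation de l'accélération a(t) = 4·t·(-10·t^2 + 15·t - 6) 1 fois. En dérivant l'accélération, nous obtenons le jerk: j(t) = -40·t^2 + 4·t·(15 - 20·t) + 60·t - 24. Nous avons le jerk j(t) = -40·t^2 + 4·t·(15 - 20·t) + 60·t - 24. En substituant t = 3: j(3) = -744.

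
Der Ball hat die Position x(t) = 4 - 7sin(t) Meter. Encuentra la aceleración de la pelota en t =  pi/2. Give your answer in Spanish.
Debemos derivar nuestra ecuación de la posición x(t) = 4 - 7·sin(t) 2 veces. Derivando la posición, obtenemos la velocidad: v(t) = -7·cos(t). Derivando la velocidad, obtenemos la aceleración: a(t) = 7·sin(t). De la ecuación de la aceleración a(t) = 7·sin(t), sustituimos t = pi/2 para obtener a = 7.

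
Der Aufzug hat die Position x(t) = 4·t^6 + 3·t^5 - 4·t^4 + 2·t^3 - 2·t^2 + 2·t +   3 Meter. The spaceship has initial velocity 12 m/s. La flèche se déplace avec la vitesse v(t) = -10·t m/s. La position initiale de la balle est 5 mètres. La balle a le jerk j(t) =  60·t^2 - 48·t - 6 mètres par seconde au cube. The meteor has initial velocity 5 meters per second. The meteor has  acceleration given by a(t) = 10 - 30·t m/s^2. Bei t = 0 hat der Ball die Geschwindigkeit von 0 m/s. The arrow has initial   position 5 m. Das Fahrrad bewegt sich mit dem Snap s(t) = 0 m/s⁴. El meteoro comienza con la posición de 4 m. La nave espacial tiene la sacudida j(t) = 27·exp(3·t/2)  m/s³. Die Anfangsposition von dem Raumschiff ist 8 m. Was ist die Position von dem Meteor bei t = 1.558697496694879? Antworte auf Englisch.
To find the answer, we compute 2 integrals of a(t) = 10 - 30·t. Integrating acceleration and using the initial condition v(0) = 5, we get v(t) = -15·t^2 + 10·t + 5. Finding the antiderivative of v(t) and using x(0) = 4: x(t) = -5·t^3 + 5·t^2 + 5·t + 4. From the given position equation x(t) = -5·t^3 + 5·t^2 + 5·t + 4, we substitute t = 1.558697496694879 to get x = 5.00660380773981.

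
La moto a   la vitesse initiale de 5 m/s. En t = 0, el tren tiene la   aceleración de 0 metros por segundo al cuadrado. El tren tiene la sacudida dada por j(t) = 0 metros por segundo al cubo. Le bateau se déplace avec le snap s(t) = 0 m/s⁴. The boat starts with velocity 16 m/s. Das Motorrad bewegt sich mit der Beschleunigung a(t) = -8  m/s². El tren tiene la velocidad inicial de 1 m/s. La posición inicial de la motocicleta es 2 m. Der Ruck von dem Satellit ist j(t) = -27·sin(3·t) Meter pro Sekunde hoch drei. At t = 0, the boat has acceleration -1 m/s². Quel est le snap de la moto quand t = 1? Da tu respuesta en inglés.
We must differentiate our acceleration equation a(t) = -8 2 times. The derivative of acceleration gives jerk: j(t) = 0. The derivative of jerk gives snap: s(t) = 0. From the given snap equation s(t) = 0, we substitute t = 1 to get s = 0.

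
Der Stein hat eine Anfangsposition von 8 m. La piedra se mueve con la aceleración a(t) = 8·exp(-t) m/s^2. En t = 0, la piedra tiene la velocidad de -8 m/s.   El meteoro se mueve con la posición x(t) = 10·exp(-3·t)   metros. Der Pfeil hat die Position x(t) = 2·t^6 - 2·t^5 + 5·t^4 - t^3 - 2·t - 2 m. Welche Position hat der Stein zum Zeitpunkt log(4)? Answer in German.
Wir müssen unsere Gleichung für die Beschleunigung a(t) = 8·exp(-t) 2-mal integrieren. Die Stammfunktion von der Beschleunigung ist die Geschwindigkeit. Mit v(0) = -8 erhalten wir v(t) = -8·exp(-t). Durch Integration von der Geschwindigkeit und Verwendung der Anfangsbedingung x(0) = 8, erhalten wir x(t) = 8·exp(-t). Aus der Gleichung für die Position x(t) = 8·exp(-t), setzen wir t = log(4) ein und erhalten x = 2.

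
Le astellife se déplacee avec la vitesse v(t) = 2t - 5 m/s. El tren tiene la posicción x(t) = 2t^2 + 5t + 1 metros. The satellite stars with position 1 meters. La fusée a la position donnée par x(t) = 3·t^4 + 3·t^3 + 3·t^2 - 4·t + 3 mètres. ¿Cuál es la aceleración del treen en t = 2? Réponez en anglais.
We must differentiate our position equation x(t) = 2·t^2 + 5·t + 1 2 times. The derivative of position gives velocity: v(t) = 4·t + 5. The derivative of velocity gives acceleration: a(t) = 4. From the given acceleration equation a(t) = 4, we substitute t = 2 to get a = 4.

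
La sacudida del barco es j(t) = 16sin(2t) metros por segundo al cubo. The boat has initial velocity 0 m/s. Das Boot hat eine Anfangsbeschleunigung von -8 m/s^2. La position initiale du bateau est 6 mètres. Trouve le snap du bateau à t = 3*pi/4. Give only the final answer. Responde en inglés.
The snap at t = 3*pi/4 is s = 0.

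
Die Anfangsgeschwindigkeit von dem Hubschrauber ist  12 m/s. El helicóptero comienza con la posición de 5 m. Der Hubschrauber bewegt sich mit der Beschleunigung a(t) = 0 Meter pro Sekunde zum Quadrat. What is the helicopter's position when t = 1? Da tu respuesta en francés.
Nous devons trouver la primitive de notre équation de l'accélération a(t) = 0 2 fois. L'intégrale de l'accélération, avec v(0) = 12, donne la vitesse: v(t) = 12. L'intégrale de la vitesse est la position. En utilisant x(0) = 5, nous obtenons x(t) = 12·t + 5. De l'équation de la position x(t) = 12·t + 5, nous substituons t = 1 pour obtenir x = 17.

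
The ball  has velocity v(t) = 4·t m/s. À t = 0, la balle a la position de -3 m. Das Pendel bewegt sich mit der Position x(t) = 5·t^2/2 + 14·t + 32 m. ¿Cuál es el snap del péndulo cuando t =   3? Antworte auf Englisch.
Starting from position x(t) = 5·t^2/2 + 14·t + 32, we take 4 derivatives. The derivative of position gives velocity: v(t) = 5·t + 14. Differentiating velocity, we get acceleration: a(t) = 5. Taking d/dt of a(t), we find j(t) = 0. Differentiating jerk, we get snap: s(t) = 0. We have snap s(t) = 0. Substituting t = 3: s(3) = 0.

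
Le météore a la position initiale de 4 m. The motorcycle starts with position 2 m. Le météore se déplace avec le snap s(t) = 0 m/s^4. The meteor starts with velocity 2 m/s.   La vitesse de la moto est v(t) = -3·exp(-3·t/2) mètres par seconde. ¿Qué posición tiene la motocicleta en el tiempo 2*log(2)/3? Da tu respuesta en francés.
En partant de la vitesse v(t) = -3·exp(-3·t/2), nous prenons 1 primitive. En intégrant la vitesse et en utilisant la condition initiale x(0) = 2, nous obtenons x(t) = 2·exp(-3·t/2). De l'équation de la position x(t) = 2·exp(-3·t/2), nous substituons t = 2*log(2)/3 pour obtenir x = 1.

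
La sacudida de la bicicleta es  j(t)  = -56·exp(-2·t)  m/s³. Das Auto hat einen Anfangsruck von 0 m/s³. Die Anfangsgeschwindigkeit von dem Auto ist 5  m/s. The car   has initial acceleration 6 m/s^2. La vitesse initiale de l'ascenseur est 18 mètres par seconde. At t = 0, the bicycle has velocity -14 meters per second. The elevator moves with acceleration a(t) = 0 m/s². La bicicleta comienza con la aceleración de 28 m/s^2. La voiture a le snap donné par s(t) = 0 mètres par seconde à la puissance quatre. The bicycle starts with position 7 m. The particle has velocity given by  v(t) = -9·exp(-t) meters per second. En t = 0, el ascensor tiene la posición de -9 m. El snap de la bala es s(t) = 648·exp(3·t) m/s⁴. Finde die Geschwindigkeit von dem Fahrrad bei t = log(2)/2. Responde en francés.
En partant du jerk j(t) = -56·exp(-2·t), nous prenons 2 primitives. En intégrant le jerk et en utilisant la condition initiale a(0) = 28, nous obtenons a(t) = 28·exp(-2·t). La primitive de l'accélération est la vitesse. En utilisant v(0) = -14, nous obtenons v(t) = -14·exp(-2·t). Nous avons la vitesse v(t) = -14·exp(-2·t). En substituant t = log(2)/2: v(log(2)/2) = -7.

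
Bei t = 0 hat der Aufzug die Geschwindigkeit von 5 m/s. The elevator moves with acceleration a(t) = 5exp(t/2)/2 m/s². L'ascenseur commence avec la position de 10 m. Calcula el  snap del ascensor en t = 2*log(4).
Debemos derivar nuestra ecuación de la aceleración a(t) = 5·exp(t/2)/2 2 veces. Tomando d/dt de a(t), encontramos j(t) = 5·exp(t/2)/4. Tomando d/dt de j(t), encontramos s(t) = 5·exp(t/2)/8. Usando s(t) = 5·exp(t/2)/8 y sustituyendo t = 2*log(4), encontramos s = 5/2.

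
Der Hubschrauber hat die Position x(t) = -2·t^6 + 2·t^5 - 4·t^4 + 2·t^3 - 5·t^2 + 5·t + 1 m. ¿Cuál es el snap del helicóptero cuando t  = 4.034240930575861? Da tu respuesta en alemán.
Wir müssen unsere Gleichung für die Position x(t) = -2·t^6 + 2·t^5 - 4·t^4 + 2·t^3 - 5·t^2 + 5·t + 1 4-mal ableiten. Mit d/dt von x(t) finden wir v(t) = -12·t^5 + 10·t^4 - 16·t^3 + 6·t^2 - 10·t + 5. Durch Ableiten von der Geschwindigkeit erhalten wir die Beschleunigung: a(t) = -60·t^4 + 40·t^3 - 48·t^2 + 12·t - 10. Durch Ableiten von der Beschleunigung erhalten wir den Ruck: j(t) = -240·t^3 + 120·t^2 - 96·t + 12. Durch Ableiten von dem Ruck erhalten wir den Snap: s(t) = -720·t^2 + 240·t - 96. Mit s(t) = -720·t^2 + 240·t - 96 und Einsetzen von t = 4.034240930575861, finden wir s = -10845.8540945340.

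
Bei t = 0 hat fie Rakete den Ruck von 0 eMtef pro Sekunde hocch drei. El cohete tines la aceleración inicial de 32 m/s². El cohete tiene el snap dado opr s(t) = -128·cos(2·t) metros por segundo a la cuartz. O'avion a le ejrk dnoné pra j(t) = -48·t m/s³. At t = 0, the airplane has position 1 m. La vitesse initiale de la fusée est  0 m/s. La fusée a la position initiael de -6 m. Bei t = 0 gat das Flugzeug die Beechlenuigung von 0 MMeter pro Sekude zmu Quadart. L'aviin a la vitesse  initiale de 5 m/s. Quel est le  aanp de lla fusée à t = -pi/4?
Nous avons le snap s(t) = -128·cos(2·t). En substituant t = -pi/4: s(-pi/4) = 0.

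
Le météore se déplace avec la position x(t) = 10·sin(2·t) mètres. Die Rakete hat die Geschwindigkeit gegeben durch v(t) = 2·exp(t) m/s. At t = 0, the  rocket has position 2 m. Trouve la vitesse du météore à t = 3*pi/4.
En partant de la position x(t) = 10·sin(2·t), nous prenons 1 dérivée. En dérivant la position, nous obtenons la vitesse: v(t) = 20·cos(2·t). De l'équation de la vitesse v(t) = 20·cos(2·t), nous substituons t = 3*pi/4 pour obtenir v = 0.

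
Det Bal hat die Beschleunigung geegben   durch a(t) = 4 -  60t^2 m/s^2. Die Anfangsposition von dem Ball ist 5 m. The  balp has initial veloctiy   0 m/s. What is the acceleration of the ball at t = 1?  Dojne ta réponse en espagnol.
De la ecuación de la aceleración a(t) = 4 - 60·t^2, sustituimos t = 1 para obtener a = -56.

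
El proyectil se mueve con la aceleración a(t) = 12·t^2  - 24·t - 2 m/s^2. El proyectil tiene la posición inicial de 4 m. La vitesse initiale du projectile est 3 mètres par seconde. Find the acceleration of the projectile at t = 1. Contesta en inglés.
We have acceleration a(t) = 12·t^2 - 24·t - 2. Substituting t = 1: a(1) = -14.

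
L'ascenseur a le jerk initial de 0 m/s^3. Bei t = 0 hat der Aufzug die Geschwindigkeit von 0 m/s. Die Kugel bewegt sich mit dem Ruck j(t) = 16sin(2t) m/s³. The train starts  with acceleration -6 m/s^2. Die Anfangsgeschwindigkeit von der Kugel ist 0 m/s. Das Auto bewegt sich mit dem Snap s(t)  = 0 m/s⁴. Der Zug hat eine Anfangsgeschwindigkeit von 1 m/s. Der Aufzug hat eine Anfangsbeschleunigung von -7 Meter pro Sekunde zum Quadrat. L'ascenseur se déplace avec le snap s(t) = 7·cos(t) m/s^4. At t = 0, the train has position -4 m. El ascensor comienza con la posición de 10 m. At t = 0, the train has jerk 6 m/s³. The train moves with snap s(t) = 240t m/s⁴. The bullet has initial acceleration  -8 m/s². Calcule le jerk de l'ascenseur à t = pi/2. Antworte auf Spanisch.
Para resolver esto, necesitamos tomar 1 antiderivada de nuestra ecuación del snap s(t) = 7·cos(t). La antiderivada del snap, con j(0) = 0, da la sacudida: j(t) = 7·sin(t). De la ecuación de la sacudida j(t) = 7·sin(t), sustituimos t = pi/2 para obtener j = 7.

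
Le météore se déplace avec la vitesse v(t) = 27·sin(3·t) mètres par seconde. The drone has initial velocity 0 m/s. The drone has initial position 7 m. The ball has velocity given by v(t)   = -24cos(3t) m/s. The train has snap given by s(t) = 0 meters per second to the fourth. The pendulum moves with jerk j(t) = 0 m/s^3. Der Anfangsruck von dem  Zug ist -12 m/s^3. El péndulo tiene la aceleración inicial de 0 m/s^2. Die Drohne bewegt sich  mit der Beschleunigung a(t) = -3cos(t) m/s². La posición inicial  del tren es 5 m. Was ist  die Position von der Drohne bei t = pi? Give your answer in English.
We need to integrate our acceleration equation a(t) = -3·cos(t) 2 times. The integral of acceleration, with v(0) = 0, gives velocity: v(t) = -3·sin(t). Finding the antiderivative of v(t) and using x(0) = 7: x(t) = 3·cos(t) + 4. From the given position equation x(t) = 3·cos(t) + 4, we substitute t = pi to get x = 1.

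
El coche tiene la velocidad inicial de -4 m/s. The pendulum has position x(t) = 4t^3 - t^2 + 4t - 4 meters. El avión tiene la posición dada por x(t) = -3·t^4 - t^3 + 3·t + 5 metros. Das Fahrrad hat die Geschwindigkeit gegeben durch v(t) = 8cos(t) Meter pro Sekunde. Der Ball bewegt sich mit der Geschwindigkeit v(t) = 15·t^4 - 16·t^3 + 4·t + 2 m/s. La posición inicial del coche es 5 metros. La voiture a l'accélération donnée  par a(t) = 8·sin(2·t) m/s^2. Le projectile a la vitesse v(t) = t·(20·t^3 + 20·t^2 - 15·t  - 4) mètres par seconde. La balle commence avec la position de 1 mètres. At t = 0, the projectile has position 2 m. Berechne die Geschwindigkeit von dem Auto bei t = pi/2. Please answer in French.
En partant de l'accélération a(t) = 8·sin(2·t), nous prenons 1 primitive. En intégrant l'accélération et en utilisant la condition initiale v(0) = -4, nous obtenons v(t) = -4·cos(2·t). De l'équation de la vitesse v(t) = -4·cos(2·t), nous substituons t = pi/2 pour obtenir v = 4.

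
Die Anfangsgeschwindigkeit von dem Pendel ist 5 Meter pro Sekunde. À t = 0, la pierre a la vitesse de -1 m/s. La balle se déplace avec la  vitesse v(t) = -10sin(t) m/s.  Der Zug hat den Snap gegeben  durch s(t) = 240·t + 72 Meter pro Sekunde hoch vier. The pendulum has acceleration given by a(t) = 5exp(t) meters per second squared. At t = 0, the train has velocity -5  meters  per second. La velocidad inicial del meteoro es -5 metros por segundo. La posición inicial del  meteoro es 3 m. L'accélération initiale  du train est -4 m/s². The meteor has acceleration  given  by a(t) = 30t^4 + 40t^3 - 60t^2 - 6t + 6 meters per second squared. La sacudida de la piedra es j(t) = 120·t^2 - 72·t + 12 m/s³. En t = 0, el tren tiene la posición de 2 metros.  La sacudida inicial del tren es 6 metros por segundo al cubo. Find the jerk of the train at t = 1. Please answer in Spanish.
Necesitamos integrar nuestra ecuación del snap s(t) = 240·t + 72 1 vez. La antiderivada del snap, con j(0) = 6, da la sacudida: j(t) = 120·t^2 + 72·t + 6. Usando j(t) = 120·t^2 + 72·t + 6 y sustituyendo t = 1, encontramos j = 198.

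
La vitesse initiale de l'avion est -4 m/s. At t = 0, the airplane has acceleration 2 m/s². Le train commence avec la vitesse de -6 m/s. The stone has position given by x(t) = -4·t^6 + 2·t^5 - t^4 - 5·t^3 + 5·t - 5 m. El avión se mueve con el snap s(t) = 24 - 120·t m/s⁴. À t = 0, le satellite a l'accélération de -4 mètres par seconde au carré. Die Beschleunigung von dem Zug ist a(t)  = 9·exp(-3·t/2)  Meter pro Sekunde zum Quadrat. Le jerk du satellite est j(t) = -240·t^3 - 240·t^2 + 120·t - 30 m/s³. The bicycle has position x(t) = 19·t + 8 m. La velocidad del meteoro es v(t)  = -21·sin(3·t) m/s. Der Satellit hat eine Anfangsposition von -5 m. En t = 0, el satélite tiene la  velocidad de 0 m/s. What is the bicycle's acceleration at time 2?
Starting from position x(t) = 19·t + 8, we take 2 derivatives. Differentiating position, we get velocity: v(t) = 19. Taking d/dt of v(t), we find a(t) = 0. Using a(t) = 0 and substituting t = 2, we find a = 0.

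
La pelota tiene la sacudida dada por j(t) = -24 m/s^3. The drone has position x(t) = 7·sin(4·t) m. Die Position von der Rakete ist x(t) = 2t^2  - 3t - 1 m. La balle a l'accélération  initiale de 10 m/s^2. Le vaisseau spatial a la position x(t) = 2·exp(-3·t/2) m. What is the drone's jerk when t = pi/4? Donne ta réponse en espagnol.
Partiendo de la posición x(t) = 7·sin(4·t), tomamos 3 derivadas. Derivando la posición, obtenemos la velocidad: v(t) = 28·cos(4·t). Derivando la velocidad, obtenemos la aceleración: a(t) = -112·sin(4·t). Derivando la aceleración, obtenemos la sacudida: j(t) = -448·cos(4·t). De la ecuación de la sacudida j(t) = -448·cos(4·t), sustituimos t = pi/4 para obtener j = 448.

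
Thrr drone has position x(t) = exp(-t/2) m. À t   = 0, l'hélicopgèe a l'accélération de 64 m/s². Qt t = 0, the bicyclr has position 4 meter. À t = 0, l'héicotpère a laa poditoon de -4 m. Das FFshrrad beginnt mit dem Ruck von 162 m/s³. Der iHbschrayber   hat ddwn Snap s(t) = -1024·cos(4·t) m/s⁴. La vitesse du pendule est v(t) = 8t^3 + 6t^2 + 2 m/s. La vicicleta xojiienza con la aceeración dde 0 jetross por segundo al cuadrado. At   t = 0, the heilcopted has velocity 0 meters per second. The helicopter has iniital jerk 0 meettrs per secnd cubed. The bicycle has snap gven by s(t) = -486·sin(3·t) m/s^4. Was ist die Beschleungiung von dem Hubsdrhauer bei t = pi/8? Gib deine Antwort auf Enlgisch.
To find the answer, we compute 2 antiderivatives of s(t) = -1024·cos(4·t). Taking ∫s(t)dt and applying j(0) = 0, we find j(t) = -256·sin(4·t). Finding the integral of j(t) and using a(0) = 64: a(t) = 64·cos(4·t). From the given acceleration equation a(t) = 64·cos(4·t), we substitute t = pi/8 to get a = 0.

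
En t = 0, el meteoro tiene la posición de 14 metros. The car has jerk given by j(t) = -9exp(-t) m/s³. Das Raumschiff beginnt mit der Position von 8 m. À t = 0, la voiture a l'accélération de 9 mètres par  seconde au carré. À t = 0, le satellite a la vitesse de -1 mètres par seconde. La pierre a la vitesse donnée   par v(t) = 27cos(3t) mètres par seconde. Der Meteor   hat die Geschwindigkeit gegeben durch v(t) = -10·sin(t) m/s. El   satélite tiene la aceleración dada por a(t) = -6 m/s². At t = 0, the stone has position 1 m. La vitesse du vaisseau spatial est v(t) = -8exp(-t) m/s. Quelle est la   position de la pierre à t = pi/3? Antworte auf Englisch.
To find the answer, we compute 1 integral of v(t) = 27·cos(3·t). Finding the integral of v(t) and using x(0) = 1: x(t) = 9·sin(3·t) + 1. We have position x(t) = 9·sin(3·t) + 1. Substituting t = pi/3: x(pi/3) = 1.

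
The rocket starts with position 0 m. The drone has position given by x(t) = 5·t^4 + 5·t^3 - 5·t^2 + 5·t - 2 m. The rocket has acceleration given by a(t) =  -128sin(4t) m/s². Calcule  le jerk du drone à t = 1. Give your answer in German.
Ausgehend von der Position x(t) = 5·t^4 + 5·t^3 - 5·t^2 + 5·t - 2, nehmen wir 3 Ableitungen. Mit d/dt von x(t) finden wir v(t) = 20·t^3 + 15·t^2 - 10·t + 5. Mit d/dt von v(t) finden wir a(t) = 60·t^2 + 30·t - 10. Durch Ableiten von der Beschleunigung erhalten wir den Ruck: j(t) = 120·t + 30. Wir haben den Ruck j(t) = 120·t + 30. Durch Einsetzen von t = 1: j(1) = 150.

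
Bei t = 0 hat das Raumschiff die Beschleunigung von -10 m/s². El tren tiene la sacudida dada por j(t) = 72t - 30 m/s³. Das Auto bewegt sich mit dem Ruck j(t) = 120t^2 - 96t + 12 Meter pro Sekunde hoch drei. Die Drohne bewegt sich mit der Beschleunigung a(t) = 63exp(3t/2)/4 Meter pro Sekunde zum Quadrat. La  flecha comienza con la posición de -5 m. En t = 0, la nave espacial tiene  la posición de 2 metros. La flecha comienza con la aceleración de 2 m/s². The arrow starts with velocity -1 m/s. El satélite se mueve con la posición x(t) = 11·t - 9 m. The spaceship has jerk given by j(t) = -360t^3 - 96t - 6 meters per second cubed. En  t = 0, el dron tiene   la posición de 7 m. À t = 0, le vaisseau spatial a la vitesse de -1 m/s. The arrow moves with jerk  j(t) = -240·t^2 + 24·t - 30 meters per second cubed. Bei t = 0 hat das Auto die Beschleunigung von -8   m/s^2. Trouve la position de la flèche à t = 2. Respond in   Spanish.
Partiendo de la sacudida j(t) = -240·t^2 + 24·t - 30, tomamos 3 antiderivadas. La antiderivada de la sacudida es la aceleración. Usando a(0) = 2, obtenemos a(t) = -80·t^3 + 12·t^2 - 30·t + 2. La integral de la aceleración es la velocidad. Usando v(0) = -1, obtenemos v(t) = -20·t^4 + 4·t^3 - 15·t^2 + 2·t - 1. La integral de la velocidad es la posición. Usando x(0) = -5, obtenemos x(t) = -4·t^5 + t^4 - 5·t^3 + t^2 - t - 5. De la ecuación de la posición x(t) = -4·t^5 + t^4 - 5·t^3 + t^2 - t - 5, sustituimos t = 2 para obtener x = -155.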